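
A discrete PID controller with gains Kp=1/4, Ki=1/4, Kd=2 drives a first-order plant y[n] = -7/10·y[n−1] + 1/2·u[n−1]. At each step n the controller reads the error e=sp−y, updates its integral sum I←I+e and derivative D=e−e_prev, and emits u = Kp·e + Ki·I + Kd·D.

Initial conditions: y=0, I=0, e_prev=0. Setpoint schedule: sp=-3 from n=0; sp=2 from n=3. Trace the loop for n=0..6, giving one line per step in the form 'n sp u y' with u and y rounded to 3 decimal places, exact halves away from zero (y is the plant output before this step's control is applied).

0 -3 -7.500 0.000
1 -3 7.125 -3.750
2 -3 -25.031 6.188
3 2 62.633 -16.847
4 2 -138.614 43.109
5 2 327.503 -99.484
6 2 -764.496 233.390

(exact arithmetic carried between steps; '≈' marks a value shown rounded to 6 d.p. or computed from one; I and e_prev carry over from the previous line; the table rounds u and y to 3 d.p., halves away from zero)
n=0: y=0, sp=-3, e=sp−y=-3; I=-3, D=e−e_prev=-3; u=1/4·(-3)+1/4·(-3)+2·(-3)=-7.5; next y=-7/10·0+1/2·(-7.5)=-3.75
n=1: y=-3.75, sp=-3, e=sp−y=0.75; I=-2.25, D=e−e_prev=3.75; u=1/4·0.75+1/4·(-2.25)+2·3.75=7.125; next y=-7/10·(-3.75)+1/2·7.125=6.1875
n=2: y=6.1875, sp=-3, e=sp−y=-9.1875; I=-11.4375, D=e−e_prev=-9.9375; u=1/4·(-9.1875)+1/4·(-11.4375)+2·(-9.9375)=-25.03125; next y=-7/10·6.1875+1/2·(-25.03125)=-16.846875
n=3: y=-16.846875, sp=2, e=sp−y=18.846875; I=7.409375, D=e−e_prev=28.034375; u=1/4·18.846875+1/4·7.409375+2·28.034375≈62.632813; next y=-7/10·(-16.846875)+1/2·62.632813≈43.109219
n=4: y≈43.109219, sp=2, e=sp−y≈-41.109219; I≈-33.699844, D=e−e_prev≈-59.956094; u=1/4·(-41.109219)+1/4·(-33.699844)+2·(-59.956094)≈-138.614453; next y=-7/10·43.109219+1/2·(-138.614453)≈-99.483680
n=5: y≈-99.483680, sp=2, e=sp−y≈101.483680; I≈67.783836, D=e−e_prev≈142.592898; u=1/4·101.483680+1/4·67.783836+2·142.592898≈327.502676; next y=-7/10·(-99.483680)+1/2·327.502676≈233.389914
n=6: y≈233.389914, sp=2, e=sp−y≈-231.389914; I≈-163.606078, D=e−e_prev≈-332.873593; u=1/4·(-231.389914)+1/4·(-163.606078)+2·(-332.873593)≈-764.496185; next y=-7/10·233.389914+1/2·(-764.496185)≈-545.621032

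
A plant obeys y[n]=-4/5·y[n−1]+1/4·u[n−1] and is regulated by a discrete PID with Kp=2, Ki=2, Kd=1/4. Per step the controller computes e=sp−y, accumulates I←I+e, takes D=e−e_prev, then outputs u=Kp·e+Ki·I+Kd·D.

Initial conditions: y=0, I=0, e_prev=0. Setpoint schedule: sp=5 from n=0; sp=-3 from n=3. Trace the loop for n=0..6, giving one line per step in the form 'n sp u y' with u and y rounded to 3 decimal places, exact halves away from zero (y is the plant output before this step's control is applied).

(exact arithmetic carried between steps; '≈' marks a value shown rounded to 6 d.p. or computed from one; I and e_prev carry over from the previous line; the table rounds u and y to 3 d.p., halves away from zero)
n=0: y=0, sp=5, e=sp−y=5; I=5, D=e−e_prev=5; u=2·5+2·5+1/4·5=21.25; next y=-4/5·0+1/4·21.25=5.3125
n=1: y=5.3125, sp=5, e=sp−y=-0.3125; I=4.6875, D=e−e_prev=-5.3125; u=2·(-0.3125)+2·4.6875+1/4·(-5.3125)=7.421875; next y=-4/5·5.3125+1/4·7.421875≈-2.394531
n=2: y≈-2.394531, sp=5, e=sp−y≈7.394531; I≈12.082031, D=e−e_prev≈7.707031; u=2·7.394531+2·12.082031+1/4·7.707031≈40.879883; next y=-4/5·(-2.394531)+1/4·40.879883≈12.135596
n=3: y≈12.135596, sp=-3, e=sp−y≈-15.135596; I≈-3.053564, D=e−e_prev≈-22.530127; u=2·(-15.135596)+2·(-3.053564)+1/4·(-22.530127)≈-42.010852; next y=-4/5·12.135596+1/4·(-42.010852)≈-20.211190
n=4: y≈-20.211190, sp=-3, e=sp−y≈17.211190; I≈14.157625, D=e−e_prev≈32.346785; u=2·17.211190+2·14.157625+1/4·32.346785≈70.824326; next y=-4/5·(-20.211190)+1/4·70.824326≈33.875033
n=5: y≈33.875033, sp=-3, e=sp−y≈-36.875033; I≈-22.717408, D=e−e_prev≈-54.086223; u=2·(-36.875033)+2·(-22.717408)+1/4·(-54.086223)≈-132.706438; next y=-4/5·33.875033+1/4·(-132.706438)≈-60.276636
n=6: y≈-60.276636, sp=-3, e=sp−y≈57.276636; I≈34.559228, D=e−e_prev≈94.151669; u=2·57.276636+2·34.559228+1/4·94.151669≈207.209645; next y=-4/5·(-60.276636)+1/4·207.209645≈100.023720

0 5 21.250 0.000
1 5 7.422 5.313
2 5 40.880 -2.395
3 -3 -42.011 12.136
4 -3 70.824 -20.211
5 -3 -132.706 33.875
6 -3 207.210 -60.277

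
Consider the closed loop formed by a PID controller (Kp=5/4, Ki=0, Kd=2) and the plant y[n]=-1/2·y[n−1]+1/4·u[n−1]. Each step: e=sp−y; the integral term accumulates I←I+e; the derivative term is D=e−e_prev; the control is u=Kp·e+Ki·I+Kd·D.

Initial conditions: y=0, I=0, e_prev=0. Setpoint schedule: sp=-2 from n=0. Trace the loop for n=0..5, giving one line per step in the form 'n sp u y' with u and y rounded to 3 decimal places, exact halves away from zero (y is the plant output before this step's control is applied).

(exact arithmetic carried between steps; '≈' marks a value shown rounded to 6 d.p. or computed from one; I and e_prev carry over from the previous line; the table rounds u and y to 3 d.p., halves away from zero)
n=0: y=0, sp=-2, e=sp−y=-2; I=-2, D=e−e_prev=-2; u=5/4·(-2)+0·(-2)+2·(-2)=-6.5; next y=-1/2·0+1/4·(-6.5)=-1.625
n=1: y=-1.625, sp=-2, e=sp−y=-0.375; I=-2.375, D=e−e_prev=1.625; u=5/4·(-0.375)+0·(-2.375)+2·1.625=2.78125; next y=-1/2·(-1.625)+1/4·2.78125≈1.507813
n=2: y≈1.507813, sp=-2, e=sp−y≈-3.507813; I≈-5.882813, D=e−e_prev≈-3.132813; u=5/4·(-3.507813)+0·(-5.882813)+2·(-3.132813)≈-10.650391; next y=-1/2·1.507813+1/4·(-10.650391)≈-3.416504
n=3: y≈-3.416504, sp=-2, e=sp−y≈1.416504; I≈-4.466309, D=e−e_prev≈4.924316; u=5/4·1.416504+0·(-4.466309)+2·4.924316≈11.619263; next y=-1/2·(-3.416504)+1/4·11.619263≈4.613068
n=4: y≈4.613068, sp=-2, e=sp−y≈-6.613068; I≈-11.079376, D=e−e_prev≈-8.029572; u=5/4·(-6.613068)+0·(-11.079376)+2·(-8.029572)≈-24.325478; next y=-1/2·4.613068+1/4·(-24.325478)≈-8.387903
n=5: y≈-8.387903, sp=-2, e=sp−y≈6.387903; I≈-4.691473, D=e−e_prev≈13.000971; u=5/4·6.387903+0·(-4.691473)+2·13.000971≈33.986821; next y=-1/2·(-8.387903)+1/4·33.986821≈12.690657

0 -2 -6.500 0.000
1 -2 2.781 -1.625
2 -2 -10.650 1.508
3 -2 11.619 -3.417
4 -2 -24.325 4.613
5 -2 33.987 -8.388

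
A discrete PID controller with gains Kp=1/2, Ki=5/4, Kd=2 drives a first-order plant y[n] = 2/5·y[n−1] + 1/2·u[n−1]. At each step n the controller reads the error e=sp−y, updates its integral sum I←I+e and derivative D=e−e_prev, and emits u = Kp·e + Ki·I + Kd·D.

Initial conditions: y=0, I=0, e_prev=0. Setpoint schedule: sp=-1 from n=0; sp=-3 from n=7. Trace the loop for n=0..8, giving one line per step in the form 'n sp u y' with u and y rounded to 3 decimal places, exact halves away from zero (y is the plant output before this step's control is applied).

0 -1 -3.750 0.000
1 -1 4.031 -1.875
2 -1 -10.402 1.266
3 -1 15.399 -4.695
4 -1 -31.340 5.821
5 -1 53.027 -13.341
6 -1 -99.316 21.177
7 -3 168.365 -41.187
8 -3 -312.984 67.708

(exact arithmetic carried between steps; '≈' marks a value shown rounded to 6 d.p. or computed from one; I and e_prev carry over from the previous line; the table rounds u and y to 3 d.p., halves away from zero)
n=0: y=0, sp=-1, e=sp−y=-1; I=-1, D=e−e_prev=-1; u=1/2·(-1)+5/4·(-1)+2·(-1)=-3.75; next y=2/5·0+1/2·(-3.75)=-1.875
n=1: y=-1.875, sp=-1, e=sp−y=0.875; I=-0.125, D=e−e_prev=1.875; u=1/2·0.875+5/4·(-0.125)+2·1.875=4.03125; next y=2/5·(-1.875)+1/2·4.03125=1.265625
n=2: y=1.265625, sp=-1, e=sp−y=-2.265625; I=-2.390625, D=e−e_prev=-3.140625; u=1/2·(-2.265625)+5/4·(-2.390625)+2·(-3.140625)≈-10.402344; next y=2/5·1.265625+1/2·(-10.402344)≈-4.694922
n=3: y≈-4.694922, sp=-1, e=sp−y≈3.694922; I≈1.304297, D=e−e_prev≈5.960547; u=1/2·3.694922+5/4·1.304297+2·5.960547≈15.398926; next y=2/5·(-4.694922)+1/2·15.398926≈5.821494
n=4: y≈5.821494, sp=-1, e=sp−y≈-6.821494; I≈-5.517197, D=e−e_prev≈-10.516416; u=1/2·(-6.821494)+5/4·(-5.517197)+2·(-10.516416)≈-31.340076; next y=2/5·5.821494+1/2·(-31.340076)≈-13.341440
n=5: y≈-13.341440, sp=-1, e=sp−y≈12.341440; I≈6.824243, D=e−e_prev≈19.162934; u=1/2·12.341440+5/4·6.824243+2·19.162934≈53.026892; next y=2/5·(-13.341440)+1/2·53.026892≈21.176870
n=6: y≈21.176870, sp=-1, e=sp−y≈-22.176870; I≈-15.352627, D=e−e_prev≈-34.518310; u=1/2·(-22.176870)+5/4·(-15.352627)+2·(-34.518310)≈-99.315840; next y=2/5·21.176870+1/2·(-99.315840)≈-41.187172
n=7: y≈-41.187172, sp=-3, e=sp−y≈38.187172; I≈22.834545, D=e−e_prev≈60.364042; u=1/2·38.187172+5/4·22.834545+2·60.364042≈168.364850; next y=2/5·(-41.187172)+1/2·168.364850≈67.707557
n=8: y≈67.707557, sp=-3, e=sp−y≈-70.707557; I≈-47.873012, D=e−e_prev≈-108.894728; u=1/2·(-70.707557)+5/4·(-47.873012)+2·(-108.894728)≈-312.984500; next y=2/5·67.707557+1/2·(-312.984500)≈-129.409227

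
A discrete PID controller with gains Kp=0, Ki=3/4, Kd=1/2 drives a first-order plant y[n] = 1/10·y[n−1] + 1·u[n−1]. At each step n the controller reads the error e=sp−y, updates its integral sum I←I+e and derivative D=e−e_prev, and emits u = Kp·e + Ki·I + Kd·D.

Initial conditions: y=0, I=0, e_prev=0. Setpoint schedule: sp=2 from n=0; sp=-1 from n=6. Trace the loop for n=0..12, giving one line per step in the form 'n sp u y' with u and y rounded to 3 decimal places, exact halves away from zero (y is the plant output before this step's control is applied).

(exact arithmetic carried between steps; '≈' marks a value shown rounded to 6 d.p. or computed from one; I and e_prev carry over from the previous line; the table rounds u and y to 3 d.p., halves away from zero)
n=0: y=0, sp=2, e=sp−y=2; I=2, D=e−e_prev=2; u=0·2+3/4·2+1/2·2=2.5; next y=1/10·0+1·2.5=2.5
n=1: y=2.5, sp=2, e=sp−y=-0.5; I=1.5, D=e−e_prev=-2.5; u=0·(-0.5)+3/4·1.5+1/2·(-2.5)=-0.125; next y=1/10·2.5+1·(-0.125)=0.125
n=2: y=0.125, sp=2, e=sp−y=1.875; I=3.375, D=e−e_prev=2.375; u=0·1.875+3/4·3.375+1/2·2.375=3.71875; next y=1/10·0.125+1·3.71875=3.73125
n=3: y=3.73125, sp=2, e=sp−y=-1.73125; I=1.64375, D=e−e_prev=-3.60625; u=0·(-1.73125)+3/4·1.64375+1/2·(-3.60625)≈-0.570313; next y=1/10·3.73125+1·(-0.570313)≈-0.197188
n=4: y≈-0.197188, sp=2, e=sp−y≈2.197188; I≈3.840938, D=e−e_prev≈3.928438; u=0·2.197188+3/4·3.840938+1/2·3.928438≈4.844922; next y=1/10·(-0.197188)+1·4.844922≈4.825203
n=5: y≈4.825203, sp=2, e=sp−y≈-2.825203; I≈1.015734, D=e−e_prev≈-5.022391; u=0·(-2.825203)+3/4·1.015734+1/2·(-5.022391)≈-1.749395; next y=1/10·4.825203+1·(-1.749395)≈-1.266874
n=6: y≈-1.266874, sp=-1, e=sp−y≈0.266874; I≈1.282609, D=e−e_prev≈3.092077; u=0·0.266874+3/4·1.282609+1/2·3.092077≈2.507995; next y=1/10·(-1.266874)+1·2.507995≈2.381308
n=7: y≈2.381308, sp=-1, e=sp−y≈-3.381308; I≈-2.098699, D=e−e_prev≈-3.648182; u=0·(-3.381308)+3/4·(-2.098699)+1/2·(-3.648182)≈-3.398115; next y=1/10·2.381308+1·(-3.398115)≈-3.159985
n=8: y≈-3.159985, sp=-1, e=sp−y≈2.159985; I≈0.061285, D=e−e_prev≈5.541292; u=0·2.159985+3/4·0.061285+1/2·5.541292≈2.816610; next y=1/10·(-3.159985)+1·2.816610≈2.500612
n=9: y≈2.500612, sp=-1, e=sp−y≈-3.500612; I≈-3.439326, D=e−e_prev≈-5.660596; u=0·(-3.500612)+3/4·(-3.439326)+1/2·(-5.660596)≈-5.409793; next y=1/10·2.500612+1·(-5.409793)≈-5.159732
n=10: y≈-5.159732, sp=-1, e=sp−y≈4.159732; I≈0.720405, D=e−e_prev≈7.660343; u=0·4.159732+3/4·0.720405+1/2·7.660343≈4.370476; next y=1/10·(-5.159732)+1·4.370476≈3.854503
n=11: y≈3.854503, sp=-1, e=sp−y≈-4.854503; I≈-4.134097, D=e−e_prev≈-9.014234; u=0·(-4.854503)+3/4·(-4.134097)+1/2·(-9.014234)≈-7.607690; next y=1/10·3.854503+1·(-7.607690)≈-7.222240
n=12: y≈-7.222240, sp=-1, e=sp−y≈6.222240; I≈2.088143, D=e−e_prev≈11.076742; u=0·6.222240+3/4·2.088143+1/2·11.076742≈7.104478; next y=1/10·(-7.222240)+1·7.104478≈6.382254

0 2 2.500 0.000
1 2 -0.125 2.500
2 2 3.719 0.125
3 2 -0.570 3.731
4 2 4.845 -0.197
5 2 -1.749 4.825
6 -1 2.508 -1.267
7 -1 -3.398 2.381
8 -1 2.817 -3.160
9 -1 -5.410 2.501
10 -1 4.370 -5.160
11 -1 -7.608 3.855
12 -1 7.104 -7.222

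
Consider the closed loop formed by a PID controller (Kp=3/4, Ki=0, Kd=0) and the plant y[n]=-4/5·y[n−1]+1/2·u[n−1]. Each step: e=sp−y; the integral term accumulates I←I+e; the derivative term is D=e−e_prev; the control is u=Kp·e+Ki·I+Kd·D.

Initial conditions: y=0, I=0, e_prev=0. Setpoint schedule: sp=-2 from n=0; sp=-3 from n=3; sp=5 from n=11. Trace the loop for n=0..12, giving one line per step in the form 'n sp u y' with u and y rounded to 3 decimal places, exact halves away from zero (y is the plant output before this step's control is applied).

(exact arithmetic carried between steps; '≈' marks a value shown rounded to 6 d.p. or computed from one; I and e_prev carry over from the previous line; the table rounds u and y to 3 d.p., halves away from zero)
n=0: y=0, sp=-2, e=sp−y=-2; I=-2, D=e−e_prev=-2; u=3/4·(-2)+0·(-2)+0·(-2)=-1.5; next y=-4/5·0+1/2·(-1.5)=-0.75
n=1: y=-0.75, sp=-2, e=sp−y=-1.25; I=-3.25, D=e−e_prev=0.75; u=3/4·(-1.25)+0·(-3.25)+0·0.75=-0.9375; next y=-4/5·(-0.75)+1/2·(-0.9375)=0.13125
n=2: y=0.13125, sp=-2, e=sp−y=-2.13125; I=-5.38125, D=e−e_prev=-0.88125; u=3/4·(-2.13125)+0·(-5.38125)+0·(-0.88125)≈-1.598438; next y=-4/5·0.13125+1/2·(-1.598438)≈-0.904219
n=3: y≈-0.904219, sp=-3, e=sp−y≈-2.095781; I≈-7.477031, D=e−e_prev≈0.035469; u=3/4·(-2.095781)+0·(-7.477031)+0·0.035469≈-1.571836; next y=-4/5·(-0.904219)+1/2·(-1.571836)≈-0.062543
n=4: y≈-0.062543, sp=-3, e=sp−y≈-2.937457; I≈-10.414488, D=e−e_prev≈-0.841676; u=3/4·(-2.937457)+0·(-10.414488)+0·(-0.841676)≈-2.203093; next y=-4/5·(-0.062543)+1/2·(-2.203093)≈-1.051512
n=5: y≈-1.051512, sp=-3, e=sp−y≈-1.948488; I≈-12.362976, D=e−e_prev≈0.988969; u=3/4·(-1.948488)+0·(-12.362976)+0·0.988969≈-1.461366; next y=-4/5·(-1.051512)+1/2·(-1.461366)≈0.110527
n=6: y≈0.110527, sp=-3, e=sp−y≈-3.110527; I≈-15.473503, D=e−e_prev≈-1.162039; u=3/4·(-3.110527)+0·(-15.473503)+0·(-1.162039)≈-2.332895; next y=-4/5·0.110527+1/2·(-2.332895)≈-1.254869
n=7: y≈-1.254869, sp=-3, e=sp−y≈-1.745131; I≈-17.218634, D=e−e_prev≈1.365395; u=3/4·(-1.745131)+0·(-17.218634)+0·1.365395≈-1.308848; next y=-4/5·(-1.254869)+1/2·(-1.308848)≈0.349471
n=8: y≈0.349471, sp=-3, e=sp−y≈-3.349471; I≈-20.568105, D=e−e_prev≈-1.604340; u=3/4·(-3.349471)+0·(-20.568105)+0·(-1.604340)≈-2.512103; next y=-4/5·0.349471+1/2·(-2.512103)≈-1.535628
n=9: y≈-1.535628, sp=-3, e=sp−y≈-1.464372; I≈-22.032477, D=e−e_prev≈1.885099; u=3/4·(-1.464372)+0·(-22.032477)+0·1.885099≈-1.098279; next y=-4/5·(-1.535628)+1/2·(-1.098279)≈0.679363
n=10: y≈0.679363, sp=-3, e=sp−y≈-3.679363; I≈-25.711840, D=e−e_prev≈-2.214991; u=3/4·(-3.679363)+0·(-25.711840)+0·(-2.214991)≈-2.759522; next y=-4/5·0.679363+1/2·(-2.759522)≈-1.923252
n=11: y≈-1.923252, sp=5, e=sp−y≈6.923252; I≈-18.788588, D=e−e_prev≈10.602615; u=3/4·6.923252+0·(-18.788588)+0·10.602615≈5.192439; next y=-4/5·(-1.923252)+1/2·5.192439≈4.134821
n=12: y≈4.134821, sp=5, e=sp−y≈0.865179; I≈-17.923409, D=e−e_prev≈-6.058072; u=3/4·0.865179+0·(-17.923409)+0·(-6.058072)≈0.648884; next y=-4/5·4.134821+1/2·0.648884≈-2.983414

0 -2 -1.500 0.000
1 -2 -0.938 -0.750
2 -2 -1.598 0.131
3 -3 -1.572 -0.904
4 -3 -2.203 -0.063
5 -3 -1.461 -1.052
6 -3 -2.333 0.111
7 -3 -1.309 -1.255
8 -3 -2.512 0.349
9 -3 -1.098 -1.536
10 -3 -2.760 0.679
11 5 5.192 -1.923
12 5 0.649 4.135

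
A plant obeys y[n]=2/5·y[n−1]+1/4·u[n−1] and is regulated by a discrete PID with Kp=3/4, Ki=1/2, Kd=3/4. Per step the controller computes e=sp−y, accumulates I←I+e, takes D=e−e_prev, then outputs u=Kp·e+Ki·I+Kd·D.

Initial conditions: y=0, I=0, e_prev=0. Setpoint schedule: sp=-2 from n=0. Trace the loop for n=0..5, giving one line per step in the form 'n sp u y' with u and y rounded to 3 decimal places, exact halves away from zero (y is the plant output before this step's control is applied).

0 -2 -4.000 0.000
1 -2 -1.500 -1.000
2 -2 -3.200 -0.775
3 -2 -2.974 -1.110
4 -2 -3.515 -1.187
5 -2 -3.647 -1.354

(exact arithmetic carried between steps; '≈' marks a value shown rounded to 6 d.p. or computed from one; I and e_prev carry over from the previous line; the table rounds u and y to 3 d.p., halves away from zero)
n=0: y=0, sp=-2, e=sp−y=-2; I=-2, D=e−e_prev=-2; u=3/4·(-2)+1/2·(-2)+3/4·(-2)=-4; next y=2/5·0+1/4·(-4)=-1
n=1: y=-1, sp=-2, e=sp−y=-1; I=-3, D=e−e_prev=1; u=3/4·(-1)+1/2·(-3)+3/4·1=-1.5; next y=2/5·(-1)+1/4·(-1.5)=-0.775
n=2: y=-0.775, sp=-2, e=sp−y=-1.225; I=-4.225, D=e−e_prev=-0.225; u=3/4·(-1.225)+1/2·(-4.225)+3/4·(-0.225)=-3.2; next y=2/5·(-0.775)+1/4·(-3.2)=-1.11
n=3: y=-1.11, sp=-2, e=sp−y=-0.89; I=-5.115, D=e−e_prev=0.335; u=3/4·(-0.89)+1/2·(-5.115)+3/4·0.335=-2.97375; next y=2/5·(-1.11)+1/4·(-2.97375)≈-1.187438
n=4: y≈-1.187438, sp=-2, e=sp−y≈-0.812563; I≈-5.927563, D=e−e_prev≈0.077438; u=3/4·(-0.812563)+1/2·(-5.927563)+3/4·0.077438≈-3.515125; next y=2/5·(-1.187438)+1/4·(-3.515125)≈-1.353756
n=5: y≈-1.353756, sp=-2, e=sp−y≈-0.646244; I≈-6.573806, D=e−e_prev≈0.166319; u=3/4·(-0.646244)+1/2·(-6.573806)+3/4·0.166319≈-3.646847; next y=2/5·(-1.353756)+1/4·(-3.646847)≈-1.453214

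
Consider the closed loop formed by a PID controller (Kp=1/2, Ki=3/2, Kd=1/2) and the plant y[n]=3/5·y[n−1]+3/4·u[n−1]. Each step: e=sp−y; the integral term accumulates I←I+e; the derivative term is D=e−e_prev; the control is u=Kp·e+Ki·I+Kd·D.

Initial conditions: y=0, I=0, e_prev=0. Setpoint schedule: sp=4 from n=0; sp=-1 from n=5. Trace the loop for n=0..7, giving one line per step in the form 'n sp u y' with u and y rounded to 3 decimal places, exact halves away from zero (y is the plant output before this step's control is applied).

(exact arithmetic carried between steps; '≈' marks a value shown rounded to 6 d.p. or computed from one; I and e_prev carry over from the previous line; the table rounds u and y to 3 d.p., halves away from zero)
n=0: y=0, sp=4, e=sp−y=4; I=4, D=e−e_prev=4; u=1/2·4+3/2·4+1/2·4=10; next y=3/5·0+3/4·10=7.5
n=1: y=7.5, sp=4, e=sp−y=-3.5; I=0.5, D=e−e_prev=-7.5; u=1/2·(-3.5)+3/2·0.5+1/2·(-7.5)=-4.75; next y=3/5·7.5+3/4·(-4.75)=0.9375
n=2: y=0.9375, sp=4, e=sp−y=3.0625; I=3.5625, D=e−e_prev=6.5625; u=1/2·3.0625+3/2·3.5625+1/2·6.5625=10.15625; next y=3/5·0.9375+3/4·10.15625≈8.179688
n=3: y≈8.179688, sp=4, e=sp−y≈-4.179688; I≈-0.617188, D=e−e_prev≈-7.242188; u=1/2·(-4.179688)+3/2·(-0.617188)+1/2·(-7.242188)≈-6.636719; next y=3/5·8.179688+3/4·(-6.636719)≈-0.069727
n=4: y≈-0.069727, sp=4, e=sp−y≈4.069727; I≈3.452539, D=e−e_prev≈8.249414; u=1/2·4.069727+3/2·3.452539+1/2·8.249414≈11.338379; next y=3/5·(-0.069727)+3/4·11.338379≈8.461948
n=5: y≈8.461948, sp=-1, e=sp−y≈-9.461948; I≈-6.009409, D=e−e_prev≈-13.531675; u=1/2·(-9.461948)+3/2·(-6.009409)+1/2·(-13.531675)≈-20.510925; next y=3/5·8.461948+3/4·(-20.510925)≈-10.306025
n=6: y≈-10.306025, sp=-1, e=sp−y≈9.306025; I≈3.296616, D=e−e_prev≈18.767973; u=1/2·9.306025+3/2·3.296616+1/2·18.767973≈18.981923; next y=3/5·(-10.306025)+3/4·18.981923≈8.052827
n=7: y≈8.052827, sp=-1, e=sp−y≈-9.052827; I≈-5.756211, D=e−e_prev≈-18.358852; u=1/2·(-9.052827)+3/2·(-5.756211)+1/2·(-18.358852)≈-22.340157; next y=3/5·8.052827+3/4·(-22.340157)≈-11.923421

0 4 10.000 0.000
1 4 -4.750 7.500
2 4 10.156 0.938
3 4 -6.637 8.180
4 4 11.338 -0.070
5 -1 -20.511 8.462
6 -1 18.982 -10.306
7 -1 -22.340 8.053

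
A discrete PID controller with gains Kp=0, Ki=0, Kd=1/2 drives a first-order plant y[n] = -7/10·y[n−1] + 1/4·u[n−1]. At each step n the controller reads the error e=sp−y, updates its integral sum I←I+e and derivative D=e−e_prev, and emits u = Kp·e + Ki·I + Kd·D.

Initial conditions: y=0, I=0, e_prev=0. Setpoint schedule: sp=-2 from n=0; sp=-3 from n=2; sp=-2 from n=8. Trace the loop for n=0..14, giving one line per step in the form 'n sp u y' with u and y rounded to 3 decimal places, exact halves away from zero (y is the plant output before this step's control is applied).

(exact arithmetic carried between steps; '≈' marks a value shown rounded to 6 d.p. or computed from one; I and e_prev carry over from the previous line; the table rounds u and y to 3 d.p., halves away from zero)
n=0: y=0, sp=-2, e=sp−y=-2; I=-2, D=e−e_prev=-2; u=0·(-2)+0·(-2)+1/2·(-2)=-1; next y=-7/10·0+1/4·(-1)=-0.25
n=1: y=-0.25, sp=-2, e=sp−y=-1.75; I=-3.75, D=e−e_prev=0.25; u=0·(-1.75)+0·(-3.75)+1/2·0.25=0.125; next y=-7/10·(-0.25)+1/4·0.125=0.20625
n=2: y=0.20625, sp=-3, e=sp−y=-3.20625; I=-6.95625, D=e−e_prev=-1.45625; u=0·(-3.20625)+0·(-6.95625)+1/2·(-1.45625)=-0.728125; next y=-7/10·0.20625+1/4·(-0.728125)≈-0.326406
n=3: y≈-0.326406, sp=-3, e=sp−y≈-2.673594; I≈-9.629844, D=e−e_prev≈0.532656; u=0·(-2.673594)+0·(-9.629844)+1/2·0.532656≈0.266328; next y=-7/10·(-0.326406)+1/4·0.266328≈0.295066
n=4: y≈0.295066, sp=-3, e=sp−y≈-3.295066; I≈-12.924910, D=e−e_prev≈-0.621473; u=0·(-3.295066)+0·(-12.924910)+1/2·(-0.621473)≈-0.310736; next y=-7/10·0.295066+1/4·(-0.310736)≈-0.284231
n=5: y≈-0.284231, sp=-3, e=sp−y≈-2.715769; I≈-15.640680, D=e−e_prev≈0.579297; u=0·(-2.715769)+0·(-15.640680)+1/2·0.579297≈0.289648; next y=-7/10·(-0.284231)+1/4·0.289648≈0.271374
n=6: y≈0.271374, sp=-3, e=sp−y≈-3.271374; I≈-18.912053, D=e−e_prev≈-0.555604; u=0·(-3.271374)+0·(-18.912053)+1/2·(-0.555604)≈-0.277802; next y=-7/10·0.271374+1/4·(-0.277802)≈-0.259412
n=7: y≈-0.259412, sp=-3, e=sp−y≈-2.740588; I≈-21.652641, D=e−e_prev≈0.530785; u=0·(-2.740588)+0·(-21.652641)+1/2·0.530785≈0.265393; next y=-7/10·(-0.259412)+1/4·0.265393≈0.247937
n=8: y≈0.247937, sp=-2, e=sp−y≈-2.247937; I≈-23.900578, D=e−e_prev≈0.492651; u=0·(-2.247937)+0·(-23.900578)+1/2·0.492651≈0.246326; next y=-7/10·0.247937+1/4·0.246326≈-0.111974
n=9: y≈-0.111974, sp=-2, e=sp−y≈-1.888026; I≈-25.788604, D=e−e_prev≈0.359911; u=0·(-1.888026)+0·(-25.788604)+1/2·0.359911≈0.179955; next y=-7/10·(-0.111974)+1/4·0.179955≈0.123371
n=10: y≈0.123371, sp=-2, e=sp−y≈-2.123371; I≈-27.911974, D=e−e_prev≈-0.235345; u=0·(-2.123371)+0·(-27.911974)+1/2·(-0.235345)≈-0.117672; next y=-7/10·0.123371+1/4·(-0.117672)≈-0.115778
n=11: y≈-0.115778, sp=-2, e=sp−y≈-1.884222; I≈-29.796197, D=e−e_prev≈0.239148; u=0·(-1.884222)+0·(-29.796197)+1/2·0.239148≈0.119574; next y=-7/10·(-0.115778)+1/4·0.119574≈0.110938
n=12: y≈0.110938, sp=-2, e=sp−y≈-2.110938; I≈-31.907135, D=e−e_prev≈-0.226716; u=0·(-2.110938)+0·(-31.907135)+1/2·(-0.226716)≈-0.113358; next y=-7/10·0.110938+1/4·(-0.113358)≈-0.105996
n=13: y≈-0.105996, sp=-2, e=sp−y≈-1.894004; I≈-33.801139, D=e−e_prev≈0.216934; u=0·(-1.894004)+0·(-33.801139)+1/2·0.216934≈0.108467; next y=-7/10·(-0.105996)+1/4·0.108467≈0.101314
n=14: y≈0.101314, sp=-2, e=sp−y≈-2.101314; I≈-35.902452, D=e−e_prev≈-0.207310; u=0·(-2.101314)+0·(-35.902452)+1/2·(-0.207310)≈-0.103655; next y=-7/10·0.101314+1/4·(-0.103655)≈-0.096833

0 -2 -1.000 0.000
1 -2 0.125 -0.250
2 -3 -0.728 0.206
3 -3 0.266 -0.326
4 -3 -0.311 0.295
5 -3 0.290 -0.284
6 -3 -0.278 0.271
7 -3 0.265 -0.259
8 -2 0.246 0.248
9 -2 0.180 -0.112
10 -2 -0.118 0.123
11 -2 0.120 -0.116
12 -2 -0.113 0.111
13 -2 0.108 -0.106
14 -2 -0.104 0.101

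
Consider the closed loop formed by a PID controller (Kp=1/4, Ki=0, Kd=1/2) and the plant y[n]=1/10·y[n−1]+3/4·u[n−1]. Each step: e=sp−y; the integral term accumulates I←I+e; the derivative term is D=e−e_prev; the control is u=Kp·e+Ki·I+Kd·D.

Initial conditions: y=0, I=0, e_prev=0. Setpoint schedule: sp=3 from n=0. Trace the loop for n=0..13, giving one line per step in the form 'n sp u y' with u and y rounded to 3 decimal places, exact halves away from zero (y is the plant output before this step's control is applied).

0 3 2.250 0.000
1 3 -0.516 1.688
2 3 1.757 -0.218
3 3 -0.331 1.296
4 3 1.487 -0.119
5 3 -0.137 1.103
6 3 1.296 0.008
7 3 0.024 0.973
8 3 1.150 0.115
9 3 0.152 0.874
10 3 1.036 0.202
11 3 0.253 0.797
12 3 0.946 0.270
13 3 0.332 0.737

(exact arithmetic carried between steps; '≈' marks a value shown rounded to 6 d.p. or computed from one; I and e_prev carry over from the previous line; the table rounds u and y to 3 d.p., halves away from zero)
n=0: y=0, sp=3, e=sp−y=3; I=3, D=e−e_prev=3; u=1/4·3+0·3+1/2·3=2.25; next y=1/10·0+3/4·2.25=1.6875
n=1: y=1.6875, sp=3, e=sp−y=1.3125; I=4.3125, D=e−e_prev=-1.6875; u=1/4·1.3125+0·4.3125+1/2·(-1.6875)=-0.515625; next y=1/10·1.6875+3/4·(-0.515625)≈-0.217969
n=2: y≈-0.217969, sp=3, e=sp−y≈3.217969; I≈7.530469, D=e−e_prev≈1.905469; u=1/4·3.217969+0·7.530469+1/2·1.905469≈1.757227; next y=1/10·(-0.217969)+3/4·1.757227≈1.296123
n=3: y≈1.296123, sp=3, e=sp−y≈1.703877; I≈9.234346, D=e−e_prev≈-1.514092; u=1/4·1.703877+0·9.234346+1/2·(-1.514092)≈-0.331077; next y=1/10·1.296123+3/4·(-0.331077)≈-0.118695
n=4: y≈-0.118695, sp=3, e=sp−y≈3.118695; I≈12.353041, D=e−e_prev≈1.414818; u=1/4·3.118695+0·12.353041+1/2·1.414818≈1.487083; next y=1/10·(-0.118695)+3/4·1.487083≈1.103443
n=5: y≈1.103443, sp=3, e=sp−y≈1.896557; I≈14.249598, D=e−e_prev≈-1.222138; u=1/4·1.896557+0·14.249598+1/2·(-1.222138)≈-0.136930; next y=1/10·1.103443+3/4·(-0.136930)≈0.007647
n=6: y≈0.007647, sp=3, e=sp−y≈2.992353; I≈17.241951, D=e−e_prev≈1.095796; u=1/4·2.992353+0·17.241951+1/2·1.095796≈1.295986; next y=1/10·0.007647+3/4·1.295986≈0.972754
n=7: y≈0.972754, sp=3, e=sp−y≈2.027246; I≈19.269197, D=e−e_prev≈-0.965107; u=1/4·2.027246+0·19.269197+1/2·(-0.965107)≈0.024258; next y=1/10·0.972754+3/4·0.024258≈0.115469
n=8: y≈0.115469, sp=3, e=sp−y≈2.884531; I≈22.153728, D=e−e_prev≈0.857285; u=1/4·2.884531+0·22.153728+1/2·0.857285≈1.149776; next y=1/10·0.115469+3/4·1.149776≈0.873879
n=9: y≈0.873879, sp=3, e=sp−y≈2.126121; I≈24.279850, D=e−e_prev≈-0.758410; u=1/4·2.126121+0·24.279850+1/2·(-0.758410)≈0.152326; next y=1/10·0.873879+3/4·0.152326≈0.201632
n=10: y≈0.201632, sp=3, e=sp−y≈2.798368; I≈27.078218, D=e−e_prev≈0.672247; u=1/4·2.798368+0·27.078218+1/2·0.672247≈1.035715; next y=1/10·0.201632+3/4·1.035715≈0.796950
n=11: y≈0.796950, sp=3, e=sp−y≈2.203050; I≈29.281268, D=e−e_prev≈-0.595318; u=1/4·2.203050+0·29.281268+1/2·(-0.595318)≈0.253104; next y=1/10·0.796950+3/4·0.253104≈0.269523
n=12: y≈0.269523, sp=3, e=sp−y≈2.730477; I≈32.011745, D=e−e_prev≈0.527427; u=1/4·2.730477+0·32.011745+1/2·0.527427≈0.946333; next y=1/10·0.269523+3/4·0.946333≈0.736702
n=13: y≈0.736702, sp=3, e=sp−y≈2.263298; I≈34.275043, D=e−e_prev≈-0.467179; u=1/4·2.263298+0·34.275043+1/2·(-0.467179)≈0.332235; next y=1/10·0.736702+3/4·0.332235≈0.322846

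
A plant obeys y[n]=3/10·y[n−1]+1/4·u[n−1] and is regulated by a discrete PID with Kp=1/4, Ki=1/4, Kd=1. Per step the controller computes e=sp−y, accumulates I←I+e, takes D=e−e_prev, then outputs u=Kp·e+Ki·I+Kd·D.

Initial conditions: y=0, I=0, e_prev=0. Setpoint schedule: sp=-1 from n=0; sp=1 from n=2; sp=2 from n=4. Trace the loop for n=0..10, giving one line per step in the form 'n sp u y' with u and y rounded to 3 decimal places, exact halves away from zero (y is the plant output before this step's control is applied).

(exact arithmetic carried between steps; '≈' marks a value shown rounded to 6 d.p. or computed from one; I and e_prev carry over from the previous line; the table rounds u and y to 3 d.p., halves away from zero)
n=0: y=0, sp=-1, e=sp−y=-1; I=-1, D=e−e_prev=-1; u=1/4·(-1)+1/4·(-1)+1·(-1)=-1.5; next y=3/10·0+1/4·(-1.5)=-0.375
n=1: y=-0.375, sp=-1, e=sp−y=-0.625; I=-1.625, D=e−e_prev=0.375; u=1/4·(-0.625)+1/4·(-1.625)+1·0.375=-0.1875; next y=3/10·(-0.375)+1/4·(-0.1875)=-0.159375
n=2: y=-0.159375, sp=1, e=sp−y=1.159375; I=-0.465625, D=e−e_prev=1.784375; u=1/4·1.159375+1/4·(-0.465625)+1·1.784375≈1.957813; next y=3/10·(-0.159375)+1/4·1.957813≈0.441641
n=3: y≈0.441641, sp=1, e=sp−y≈0.558359; I≈0.092734, D=e−e_prev≈-0.601016; u=1/4·0.558359+1/4·0.092734+1·(-0.601016)≈-0.438242; next y=3/10·0.441641+1/4·(-0.438242)≈0.022932
n=4: y≈0.022932, sp=2, e=sp−y≈1.977068; I≈2.069803, D=e−e_prev≈1.418709; u=1/4·1.977068+1/4·2.069803+1·1.418709≈2.430427; next y=3/10·0.022932+1/4·2.430427≈0.614486
n=5: y≈0.614486, sp=2, e=sp−y≈1.385514; I≈3.455317, D=e−e_prev≈-0.591555; u=1/4·1.385514+1/4·3.455317+1·(-0.591555)≈0.618653; next y=3/10·0.614486+1/4·0.618653≈0.339009
n=6: y≈0.339009, sp=2, e=sp−y≈1.660991; I≈5.116307, D=e−e_prev≈0.275477; u=1/4·1.660991+1/4·5.116307+1·0.275477≈1.969802; next y=3/10·0.339009+1/4·1.969802≈0.594153
n=7: y≈0.594153, sp=2, e=sp−y≈1.405847; I≈6.522154, D=e−e_prev≈-0.255144; u=1/4·1.405847+1/4·6.522154+1·(-0.255144)≈1.726856; next y=3/10·0.594153+1/4·1.726856≈0.609960
n=8: y≈0.609960, sp=2, e=sp−y≈1.390040; I≈7.912194, D=e−e_prev≈-0.015807; u=1/4·1.390040+1/4·7.912194+1·(-0.015807)≈2.309752; next y=3/10·0.609960+1/4·2.309752≈0.760426
n=9: y≈0.760426, sp=2, e=sp−y≈1.239574; I≈9.151768, D=e−e_prev≈-0.150466; u=1/4·1.239574+1/4·9.151768+1·(-0.150466)≈2.447370; next y=3/10·0.760426+1/4·2.447370≈0.839970
n=10: y≈0.839970, sp=2, e=sp−y≈1.160030; I≈10.311798, D=e−e_prev≈-0.079544; u=1/4·1.160030+1/4·10.311798+1·(-0.079544)≈2.788413; next y=3/10·0.839970+1/4·2.788413≈0.949094

0 -1 -1.500 0.000
1 -1 -0.188 -0.375
2 1 1.958 -0.159
3 1 -0.438 0.442
4 2 2.430 0.023
5 2 0.619 0.614
6 2 1.970 0.339
7 2 1.727 0.594
8 2 2.310 0.610
9 2 2.447 0.760
10 2 2.788 0.840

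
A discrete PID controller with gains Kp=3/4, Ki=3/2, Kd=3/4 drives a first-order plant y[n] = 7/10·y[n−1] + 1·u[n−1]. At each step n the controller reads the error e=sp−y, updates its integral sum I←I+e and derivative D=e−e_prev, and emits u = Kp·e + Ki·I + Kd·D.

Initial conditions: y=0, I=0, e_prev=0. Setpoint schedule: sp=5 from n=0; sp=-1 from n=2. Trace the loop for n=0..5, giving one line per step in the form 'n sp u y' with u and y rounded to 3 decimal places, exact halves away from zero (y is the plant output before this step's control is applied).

(exact arithmetic carried between steps; '≈' marks a value shown rounded to 6 d.p. or computed from one; I and e_prev carry over from the previous line; the table rounds u and y to 3 d.p., halves away from zero)
n=0: y=0, sp=5, e=sp−y=5; I=5, D=e−e_prev=5; u=3/4·5+3/2·5+3/4·5=15; next y=7/10·0+1·15=15
n=1: y=15, sp=5, e=sp−y=-10; I=-5, D=e−e_prev=-15; u=3/4·(-10)+3/2·(-5)+3/4·(-15)=-26.25; next y=7/10·15+1·(-26.25)=-15.75
n=2: y=-15.75, sp=-1, e=sp−y=14.75; I=9.75, D=e−e_prev=24.75; u=3/4·14.75+3/2·9.75+3/4·24.75=44.25; next y=7/10·(-15.75)+1·44.25=33.225
n=3: y=33.225, sp=-1, e=sp−y=-34.225; I=-24.475, D=e−e_prev=-48.975; u=3/4·(-34.225)+3/2·(-24.475)+3/4·(-48.975)=-99.1125; next y=7/10·33.225+1·(-99.1125)=-75.855
n=4: y=-75.855, sp=-1, e=sp−y=74.855; I=50.38, D=e−e_prev=109.08; u=3/4·74.855+3/2·50.38+3/4·109.08=213.52125; next y=7/10·(-75.855)+1·213.52125=160.42275
n=5: y=160.42275, sp=-1, e=sp−y=-161.42275; I=-111.04275, D=e−e_prev=-236.27775; u=3/4·(-161.42275)+3/2·(-111.04275)+3/4·(-236.27775)=-464.8395; next y=7/10·160.42275+1·(-464.8395)=-352.543575

0 5 15.000 0.000
1 5 -26.250 15.000
2 -1 44.250 -15.750
3 -1 -99.113 33.225
4 -1 213.521 -75.855
5 -1 -464.840 160.423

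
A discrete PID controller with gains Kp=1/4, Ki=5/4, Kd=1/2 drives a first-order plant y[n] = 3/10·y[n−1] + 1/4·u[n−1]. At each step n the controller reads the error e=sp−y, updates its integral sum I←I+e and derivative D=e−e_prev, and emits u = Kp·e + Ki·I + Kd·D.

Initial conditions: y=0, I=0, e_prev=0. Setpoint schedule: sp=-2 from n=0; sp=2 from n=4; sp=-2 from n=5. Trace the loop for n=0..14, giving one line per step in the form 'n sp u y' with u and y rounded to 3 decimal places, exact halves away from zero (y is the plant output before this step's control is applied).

(exact arithmetic carried between steps; '≈' marks a value shown rounded to 6 d.p. or computed from one; I and e_prev carry over from the previous line; the table rounds u and y to 3 d.p., halves away from zero)
n=0: y=0, sp=-2, e=sp−y=-2; I=-2, D=e−e_prev=-2; u=1/4·(-2)+5/4·(-2)+1/2·(-2)=-4; next y=3/10·0+1/4·(-4)=-1
n=1: y=-1, sp=-2, e=sp−y=-1; I=-3, D=e−e_prev=1; u=1/4·(-1)+5/4·(-3)+1/2·1=-3.5; next y=3/10·(-1)+1/4·(-3.5)=-1.175
n=2: y=-1.175, sp=-2, e=sp−y=-0.825; I=-3.825, D=e−e_prev=0.175; u=1/4·(-0.825)+5/4·(-3.825)+1/2·0.175=-4.9; next y=3/10·(-1.175)+1/4·(-4.9)=-1.5775
n=3: y=-1.5775, sp=-2, e=sp−y=-0.4225; I=-4.2475, D=e−e_prev=0.4025; u=1/4·(-0.4225)+5/4·(-4.2475)+1/2·0.4025=-5.21375; next y=3/10·(-1.5775)+1/4·(-5.21375)≈-1.776688
n=4: y≈-1.776688, sp=2, e=sp−y≈3.776688; I≈-0.470813, D=e−e_prev≈4.199188; u=1/4·3.776688+5/4·(-0.470813)+1/2·4.199188≈2.45525; next y=3/10·(-1.776688)+1/4·2.45525≈0.080806
n=5: y≈0.080806, sp=-2, e=sp−y≈-2.080806; I≈-2.551619, D=e−e_prev≈-5.857494; u=1/4·(-2.080806)+5/4·(-2.551619)+1/2·(-5.857494)≈-6.638472; next y=3/10·0.080806+1/4·(-6.638472)≈-1.635376
n=6: y≈-1.635376, sp=-2, e=sp−y≈-0.364624; I≈-2.916243, D=e−e_prev≈1.716182; u=1/4·(-0.364624)+5/4·(-2.916243)+1/2·1.716182≈-2.878368; next y=3/10·(-1.635376)+1/4·(-2.878368)≈-1.210205
n=7: y≈-1.210205, sp=-2, e=sp−y≈-0.789795; I≈-3.706038, D=e−e_prev≈-0.425171; u=1/4·(-0.789795)+5/4·(-3.706038)+1/2·(-0.425171)≈-5.042582; next y=3/10·(-1.210205)+1/4·(-5.042582)≈-1.623707
n=8: y≈-1.623707, sp=-2, e=sp−y≈-0.376293; I≈-4.082331, D=e−e_prev≈0.413502; u=1/4·(-0.376293)+5/4·(-4.082331)+1/2·0.413502≈-4.990236; next y=3/10·(-1.623707)+1/4·(-4.990236)≈-1.734671
n=9: y≈-1.734671, sp=-2, e=sp−y≈-0.265329; I≈-4.347660, D=e−e_prev≈0.110964; u=1/4·(-0.265329)+5/4·(-4.347660)+1/2·0.110964≈-5.445425; next y=3/10·(-1.734671)+1/4·(-5.445425)≈-1.881758
n=10: y≈-1.881758, sp=-2, e=sp−y≈-0.118242; I≈-4.465902, D=e−e_prev≈0.147087; u=1/4·(-0.118242)+5/4·(-4.465902)+1/2·0.147087≈-5.538395; next y=3/10·(-1.881758)+1/4·(-5.538395)≈-1.949126
n=11: y≈-1.949126, sp=-2, e=sp−y≈-0.050874; I≈-4.516776, D=e−e_prev≈0.067369; u=1/4·(-0.050874)+5/4·(-4.516776)+1/2·0.067369≈-5.625005; next y=3/10·(-1.949126)+1/4·(-5.625005)≈-1.990989
n=12: y≈-1.990989, sp=-2, e=sp−y≈-0.009011; I≈-4.525787, D=e−e_prev≈0.041863; u=1/4·(-0.009011)+5/4·(-4.525787)+1/2·0.041863≈-5.638555; next y=3/10·(-1.990989)+1/4·(-5.638555)≈-2.006936
n=13: y≈-2.006936, sp=-2, e=sp−y≈0.006936; I≈-4.518852, D=e−e_prev≈0.015947; u=1/4·0.006936+5/4·(-4.518852)+1/2·0.015947≈-5.638857; next y=3/10·(-2.006936)+1/4·(-5.638857)≈-2.011795
n=14: y≈-2.011795, sp=-2, e=sp−y≈0.011795; I≈-4.507057, D=e−e_prev≈0.004859; u=1/4·0.011795+5/4·(-4.507057)+1/2·0.004859≈-5.628442; next y=3/10·(-2.011795)+1/4·(-5.628442)≈-2.010649

0 -2 -4.000 0.000
1 -2 -3.500 -1.000
2 -2 -4.900 -1.175
3 -2 -5.214 -1.578
4 2 2.455 -1.777
5 -2 -6.638 0.081
6 -2 -2.878 -1.635
7 -2 -5.043 -1.210
8 -2 -4.990 -1.624
9 -2 -5.445 -1.735
10 -2 -5.538 -1.882
11 -2 -5.625 -1.949
12 -2 -5.639 -1.991
13 -2 -5.639 -2.007
14 -2 -5.628 -2.012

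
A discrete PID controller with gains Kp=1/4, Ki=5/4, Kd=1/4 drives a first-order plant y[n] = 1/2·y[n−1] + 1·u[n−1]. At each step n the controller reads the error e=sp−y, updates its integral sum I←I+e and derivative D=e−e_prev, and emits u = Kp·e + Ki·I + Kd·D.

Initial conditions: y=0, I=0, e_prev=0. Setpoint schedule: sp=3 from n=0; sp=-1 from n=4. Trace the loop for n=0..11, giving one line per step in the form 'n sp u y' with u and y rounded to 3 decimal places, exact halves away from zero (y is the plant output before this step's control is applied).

0 3 5.250 0.000
1 3 -0.938 5.250
2 3 3.797 1.688
3 3 -0.621 4.641
4 -1 -3.786 1.699
5 -1 1.217 -2.937
6 -1 -2.221 -0.251
7 -1 1.181 -2.346
8 -1 -1.780 0.008
9 -1 0.670 -1.776
10 -1 -1.533 -0.218
11 -1 0.371 -1.641

(exact arithmetic carried between steps; '≈' marks a value shown rounded to 6 d.p. or computed from one; I and e_prev carry over from the previous line; the table rounds u and y to 3 d.p., halves away from zero)
n=0: y=0, sp=3, e=sp−y=3; I=3, D=e−e_prev=3; u=1/4·3+5/4·3+1/4·3=5.25; next y=1/2·0+1·5.25=5.25
n=1: y=5.25, sp=3, e=sp−y=-2.25; I=0.75, D=e−e_prev=-5.25; u=1/4·(-2.25)+5/4·0.75+1/4·(-5.25)=-0.9375; next y=1/2·5.25+1·(-0.9375)=1.6875
n=2: y=1.6875, sp=3, e=sp−y=1.3125; I=2.0625, D=e−e_prev=3.5625; u=1/4·1.3125+5/4·2.0625+1/4·3.5625=3.796875; next y=1/2·1.6875+1·3.796875=4.640625
n=3: y=4.640625, sp=3, e=sp−y=-1.640625; I=0.421875, D=e−e_prev=-2.953125; u=1/4·(-1.640625)+5/4·0.421875+1/4·(-2.953125)≈-0.621094; next y=1/2·4.640625+1·(-0.621094)≈1.699219
n=4: y≈1.699219, sp=-1, e=sp−y≈-2.699219; I≈-2.277344, D=e−e_prev≈-1.058594; u=1/4·(-2.699219)+5/4·(-2.277344)+1/4·(-1.058594)≈-3.786133; next y=1/2·1.699219+1·(-3.786133)≈-2.936523
n=5: y≈-2.936523, sp=-1, e=sp−y≈1.936523; I≈-0.340820, D=e−e_prev≈4.635742; u=1/4·1.936523+5/4·(-0.340820)+1/4·4.635742≈1.217041; next y=1/2·(-2.936523)+1·1.217041≈-0.251221
n=6: y≈-0.251221, sp=-1, e=sp−y≈-0.748779; I≈-1.089600, D=e−e_prev≈-2.685303; u=1/4·(-0.748779)+5/4·(-1.089600)+1/4·(-2.685303)≈-2.220520; next y=1/2·(-0.251221)+1·(-2.220520)≈-2.346130
n=7: y≈-2.346130, sp=-1, e=sp−y≈1.346130; I≈0.256531, D=e−e_prev≈2.094910; u=1/4·1.346130+5/4·0.256531+1/4·2.094910≈1.180923; next y=1/2·(-2.346130)+1·1.180923≈0.007858
n=8: y≈0.007858, sp=-1, e=sp−y≈-1.007858; I≈-0.751328, D=e−e_prev≈-2.353989; u=1/4·(-1.007858)+5/4·(-0.751328)+1/4·(-2.353989)≈-1.779621; next y=1/2·0.007858+1·(-1.779621)≈-1.775692
n=9: y≈-1.775692, sp=-1, e=sp−y≈0.775692; I≈0.024364, D=e−e_prev≈1.783550; u=1/4·0.775692+5/4·0.024364+1/4·1.783550≈0.670266; next y=1/2·(-1.775692)+1·0.670266≈-0.217580
n=10: y≈-0.217580, sp=-1, e=sp−y≈-0.782420; I≈-0.758056, D=e−e_prev≈-1.558112; u=1/4·(-0.782420)+5/4·(-0.758056)+1/4·(-1.558112)≈-1.532703; next y=1/2·(-0.217580)+1·(-1.532703)≈-1.641493
n=11: y≈-1.641493, sp=-1, e=sp−y≈0.641493; I≈-0.116563, D=e−e_prev≈1.423913; u=1/4·0.641493+5/4·(-0.116563)+1/4·1.423913≈0.370647; next y=1/2·(-1.641493)+1·0.370647≈-0.450099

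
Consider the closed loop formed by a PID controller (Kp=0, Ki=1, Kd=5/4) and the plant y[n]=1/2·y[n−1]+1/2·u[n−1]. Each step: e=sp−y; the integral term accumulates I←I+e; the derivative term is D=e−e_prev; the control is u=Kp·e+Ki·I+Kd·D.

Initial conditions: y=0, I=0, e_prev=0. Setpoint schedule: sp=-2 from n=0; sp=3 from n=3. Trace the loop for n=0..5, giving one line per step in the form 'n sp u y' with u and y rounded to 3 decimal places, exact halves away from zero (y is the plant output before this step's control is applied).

0 -2 -4.500 0.000
1 -2 1.063 -2.250
2 -2 -5.227 -0.594
3 3 11.899 -2.910
4 3 -7.997 4.495
5 3 13.817 -1.751

(exact arithmetic carried between steps; '≈' marks a value shown rounded to 6 d.p. or computed from one; I and e_prev carry over from the previous line; the table rounds u and y to 3 d.p., halves away from zero)
n=0: y=0, sp=-2, e=sp−y=-2; I=-2, D=e−e_prev=-2; u=0·(-2)+1·(-2)+5/4·(-2)=-4.5; next y=1/2·0+1/2·(-4.5)=-2.25
n=1: y=-2.25, sp=-2, e=sp−y=0.25; I=-1.75, D=e−e_prev=2.25; u=0·0.25+1·(-1.75)+5/4·2.25=1.0625; next y=1/2·(-2.25)+1/2·1.0625=-0.59375
n=2: y=-0.59375, sp=-2, e=sp−y=-1.40625; I=-3.15625, D=e−e_prev=-1.65625; u=0·(-1.40625)+1·(-3.15625)+5/4·(-1.65625)≈-5.226563; next y=1/2·(-0.59375)+1/2·(-5.226563)≈-2.910156
n=3: y≈-2.910156, sp=3, e=sp−y≈5.910156; I≈2.753906, D=e−e_prev≈7.316406; u=0·5.910156+1·2.753906+5/4·7.316406≈11.899414; next y=1/2·(-2.910156)+1/2·11.899414≈4.494629
n=4: y≈4.494629, sp=3, e=sp−y≈-1.494629; I≈1.259277, D=e−e_prev≈-7.404785; u=0·(-1.494629)+1·1.259277+5/4·(-7.404785)≈-7.996704; next y=1/2·4.494629+1/2·(-7.996704)≈-1.751038
n=5: y≈-1.751038, sp=3, e=sp−y≈4.751038; I≈6.010315, D=e−e_prev≈6.245667; u=0·4.751038+1·6.010315+5/4·6.245667≈13.817398; next y=1/2·(-1.751038)+1/2·13.817398≈6.033180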